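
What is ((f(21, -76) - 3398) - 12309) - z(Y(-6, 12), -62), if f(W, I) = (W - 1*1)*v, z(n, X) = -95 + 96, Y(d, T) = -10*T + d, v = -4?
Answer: -15788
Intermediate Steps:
Y(d, T) = d - 10*T
z(n, X) = 1
f(W, I) = 4 - 4*W (f(W, I) = (W - 1*1)*(-4) = (W - 1)*(-4) = (-1 + W)*(-4) = 4 - 4*W)
((f(21, -76) - 3398) - 12309) - z(Y(-6, 12), -62) = (((4 - 4*21) - 3398) - 12309) - 1*1 = (((4 - 84) - 3398) - 12309) - 1 = ((-80 - 3398) - 12309) - 1 = (-3478 - 12309) - 1 = -15787 - 1 = -15788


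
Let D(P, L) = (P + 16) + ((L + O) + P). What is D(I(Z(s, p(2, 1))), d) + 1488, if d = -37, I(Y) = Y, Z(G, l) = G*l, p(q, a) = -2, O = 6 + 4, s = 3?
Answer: 1465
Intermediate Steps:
O = 10
D(P, L) = 26 + L + 2*P (D(P, L) = (P + 16) + ((L + 10) + P) = (16 + P) + ((10 + L) + P) = (16 + P) + (10 + L + P) = 26 + L + 2*P)
D(I(Z(s, p(2, 1))), d) + 1488 = (26 - 37 + 2*(3*(-2))) + 1488 = (26 - 37 + 2*(-6)) + 1488 = (26 - 37 - 12) + 1488 = -23 + 1488 = 1465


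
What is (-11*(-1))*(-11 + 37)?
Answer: 286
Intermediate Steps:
(-11*(-1))*(-11 + 37) = 11*26 = 286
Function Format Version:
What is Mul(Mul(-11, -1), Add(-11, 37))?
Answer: 286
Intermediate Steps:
Mul(Mul(-11, -1), Add(-11, 37)) = Mul(11, 26) = 286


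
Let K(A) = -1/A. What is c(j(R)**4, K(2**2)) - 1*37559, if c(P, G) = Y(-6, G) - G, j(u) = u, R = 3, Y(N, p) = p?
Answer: -37559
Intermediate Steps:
c(P, G) = 0 (c(P, G) = G - G = 0)
c(j(R)**4, K(2**2)) - 1*37559 = 0 - 1*37559 = 0 - 37559 = -37559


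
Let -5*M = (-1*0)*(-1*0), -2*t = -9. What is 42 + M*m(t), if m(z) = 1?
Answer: 42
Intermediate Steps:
t = 9/2 (t = -½*(-9) = 9/2 ≈ 4.5000)
M = 0 (M = -(-1*0)*(-1*0)/5 = -0*0 = -⅕*0 = 0)
42 + M*m(t) = 42 + 0*1 = 42 + 0 = 42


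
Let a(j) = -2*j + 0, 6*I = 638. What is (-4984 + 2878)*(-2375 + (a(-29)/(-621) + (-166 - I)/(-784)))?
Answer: 45090955767/9016 ≈ 5.0012e+6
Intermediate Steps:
I = 319/3 (I = (⅙)*638 = 319/3 ≈ 106.33)
a(j) = -2*j
(-4984 + 2878)*(-2375 + (a(-29)/(-621) + (-166 - I)/(-784))) = (-4984 + 2878)*(-2375 + (-2*(-29)/(-621) + (-166 - 1*319/3)/(-784))) = -2106*(-2375 + (58*(-1/621) + (-166 - 319/3)*(-1/784))) = -2106*(-2375 + (-58/621 - 817/3*(-1/784))) = -2106*(-2375 + (-58/621 + 817/2352)) = -2106*(-2375 + 123647/486864) = -2106*(-1156178353/486864) = 45090955767/9016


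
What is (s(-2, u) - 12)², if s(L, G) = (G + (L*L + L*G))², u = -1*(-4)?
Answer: 144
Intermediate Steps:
u = 4
s(L, G) = (G + L² + G*L)² (s(L, G) = (G + (L² + G*L))² = (G + L² + G*L)²)
(s(-2, u) - 12)² = ((4 + (-2)² + 4*(-2))² - 12)² = ((4 + 4 - 8)² - 12)² = (0² - 12)² = (0 - 12)² = (-12)² = 144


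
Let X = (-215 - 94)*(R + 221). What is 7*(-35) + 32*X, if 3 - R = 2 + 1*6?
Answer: -2136053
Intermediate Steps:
R = -5 (R = 3 - (2 + 1*6) = 3 - (2 + 6) = 3 - 1*8 = 3 - 8 = -5)
X = -66744 (X = (-215 - 94)*(-5 + 221) = -309*216 = -66744)
7*(-35) + 32*X = 7*(-35) + 32*(-66744) = -245 - 2135808 = -2136053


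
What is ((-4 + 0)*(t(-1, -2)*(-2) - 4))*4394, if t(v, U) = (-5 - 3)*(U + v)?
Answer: 913952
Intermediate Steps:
t(v, U) = -8*U - 8*v (t(v, U) = -8*(U + v) = -8*U - 8*v)
((-4 + 0)*(t(-1, -2)*(-2) - 4))*4394 = ((-4 + 0)*((-8*(-2) - 8*(-1))*(-2) - 4))*4394 = -4*((16 + 8)*(-2) - 4)*4394 = -4*(24*(-2) - 4)*4394 = -4*(-48 - 4)*4394 = -4*(-52)*4394 = 208*4394 = 913952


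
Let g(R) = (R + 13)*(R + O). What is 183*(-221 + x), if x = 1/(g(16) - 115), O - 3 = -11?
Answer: -1577216/39 ≈ -40441.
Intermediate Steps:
O = -8 (O = 3 - 11 = -8)
g(R) = (-8 + R)*(13 + R) (g(R) = (R + 13)*(R - 8) = (13 + R)*(-8 + R) = (-8 + R)*(13 + R))
x = 1/117 (x = 1/((-104 + 16² + 5*16) - 115) = 1/((-104 + 256 + 80) - 115) = 1/(232 - 115) = 1/117 ≈ 0.0085470)
183*(-221 + x) = 183*(-221 + 1/117) = 183*(-25856/117) = -1577216/39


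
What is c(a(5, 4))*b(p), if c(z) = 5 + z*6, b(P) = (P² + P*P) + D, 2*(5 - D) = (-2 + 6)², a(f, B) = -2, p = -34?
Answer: -16163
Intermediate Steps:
D = -3 (D = 5 - (-2 + 6)²/2 = 5 - ½*4² = 5 - ½*16 = 5 - 8 = -3)
b(P) = -3 + 2*P² (b(P) = (P² + P*P) - 3 = (P² + P²) - 3 = 2*P² - 3 = -3 + 2*P²)
c(z) = 5 + 6*z
c(a(5, 4))*b(p) = (5 + 6*(-2))*(-3 + 2*(-34)²) = (5 - 12)*(-3 + 2*1156) = -7*(-3 + 2312) = -7*2309 = -16163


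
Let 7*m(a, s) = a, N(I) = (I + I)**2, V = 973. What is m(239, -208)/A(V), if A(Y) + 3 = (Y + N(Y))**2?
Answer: 239/100436721534226 ≈ 2.3796e-12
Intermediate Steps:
N(I) = 4*I**2 (N(I) = (2*I)**2 = 4*I**2)
m(a, s) = a/7
A(Y) = -3 + (Y + 4*Y**2)**2
m(239, -208)/A(V) = ((1/7)*239)/(-3 + 973**2*(1 + 4*973)**2) = 239/(7*(-3 + 946729*(1 + 3892)**2)) = 239/(7*(-3 + 946729*3893**2)) = 239/(7*(-3 + 946729*15155449)) = 239/(7*(-3 + 14348103076321)) = (239/7)/14348103076318 = (239/7)*(1/14348103076318) = 239/100436721534226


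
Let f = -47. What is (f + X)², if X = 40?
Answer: 49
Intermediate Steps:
(f + X)² = (-47 + 40)² = (-7)² = 49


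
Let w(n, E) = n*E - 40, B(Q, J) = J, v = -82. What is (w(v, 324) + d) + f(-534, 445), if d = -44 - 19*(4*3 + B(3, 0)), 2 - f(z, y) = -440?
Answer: -26438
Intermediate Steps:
f(z, y) = 442 (f(z, y) = 2 - 1*(-440) = 2 + 440 = 442)
w(n, E) = -40 + E*n (w(n, E) = E*n - 40 = -40 + E*n)
d = -272 (d = -44 - 19*(4*3 + 0) = -44 - 19*(12 + 0) = -44 - 19*12 = -44 - 228 = -272)
(w(v, 324) + d) + f(-534, 445) = ((-40 + 324*(-82)) - 272) + 442 = ((-40 - 26568) - 272) + 442 = (-26608 - 272) + 442 = -26880 + 442 = -26438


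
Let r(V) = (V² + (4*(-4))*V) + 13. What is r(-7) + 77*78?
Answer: 6180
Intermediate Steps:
r(V) = 13 + V² - 16*V (r(V) = (V² - 16*V) + 13 = 13 + V² - 16*V)
r(-7) + 77*78 = (13 + (-7)² - 16*(-7)) + 77*78 = (13 + 49 + 112) + 6006 = 174 + 6006 = 6180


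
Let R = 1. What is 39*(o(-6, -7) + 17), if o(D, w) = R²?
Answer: 702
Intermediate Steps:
o(D, w) = 1 (o(D, w) = 1² = 1)
39*(o(-6, -7) + 17) = 39*(1 + 17) = 39*18 = 702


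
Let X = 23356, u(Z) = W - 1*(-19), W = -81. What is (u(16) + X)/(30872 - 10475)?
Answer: 23294/20397 ≈ 1.1420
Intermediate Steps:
u(Z) = -62 (u(Z) = -81 - 1*(-19) = -81 + 19 = -62)
(u(16) + X)/(30872 - 10475) = (-62 + 23356)/(30872 - 10475) = 23294/20397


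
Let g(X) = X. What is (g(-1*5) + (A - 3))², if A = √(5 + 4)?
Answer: 25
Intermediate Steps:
A = 3 (A = √9 = 3)
(g(-1*5) + (A - 3))² = (-1*5 + (3 - 3))² = (-5 + 0)² = (-5)² = 25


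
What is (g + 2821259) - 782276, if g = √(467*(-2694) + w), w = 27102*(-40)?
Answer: 2038983 + 3*I*√260242 ≈ 2.039e+6 + 1530.4*I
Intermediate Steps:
w = -1084080
g = 3*I*√260242 (g = √(467*(-2694) - 1084080) = √(-1258098 - 1084080) = √(-2342178) = 3*I*√260242 ≈ 1530.4*I)
(g + 2821259) - 782276 = (3*I*√260242 + 2821259) - 782276 = (2821259 + 3*I*√260242) - 782276 = 2038983 + 3*I*√260242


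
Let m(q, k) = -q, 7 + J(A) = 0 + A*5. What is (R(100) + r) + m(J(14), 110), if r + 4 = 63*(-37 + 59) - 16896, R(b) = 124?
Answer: -15453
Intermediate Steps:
J(A) = -7 + 5*A (J(A) = -7 + (0 + A*5) = -7 + (0 + 5*A) = -7 + 5*A)
r = -15514 (r = -4 + (63*(-37 + 59) - 16896) = -4 + (63*22 - 16896) = -4 + (1386 - 16896) = -4 - 15510 = -15514)
(R(100) + r) + m(J(14), 110) = (124 - 15514) - (-7 + 5*14) = -15390 - (-7 + 70) = -15390 - 1*63 = -15390 - 63 = -15453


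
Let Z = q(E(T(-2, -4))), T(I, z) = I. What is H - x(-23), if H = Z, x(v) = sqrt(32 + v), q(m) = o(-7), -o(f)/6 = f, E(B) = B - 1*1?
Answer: 39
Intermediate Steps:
E(B) = -1 + B (E(B) = B - 1 = -1 + B)
o(f) = -6*f
q(m) = 42 (q(m) = -6*(-7) = 42)
Z = 42
H = 42
H - x(-23) = 42 - sqrt(32 - 23) = 42 - sqrt(9) = 42 - 1*3 = 42 - 3 = 39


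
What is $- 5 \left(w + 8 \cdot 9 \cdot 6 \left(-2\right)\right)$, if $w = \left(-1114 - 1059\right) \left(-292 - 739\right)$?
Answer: $-11197495$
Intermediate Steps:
$w = 2240363$ ($w = \left(-2173\right) \left(-1031\right) = 2240363$)
$- 5 \left(w + 8 \cdot 9 \cdot 6 \left(-2\right)\right) = - 5 \left(2240363 + 8 \cdot 9 \cdot 6 \left(-2\right)\right) = - 5 \left(2240363 + 72 \left(-12\right)\right) = - 5 \left(2240363 - 864\right) = \left(-5\right) 2239499 = -11197495$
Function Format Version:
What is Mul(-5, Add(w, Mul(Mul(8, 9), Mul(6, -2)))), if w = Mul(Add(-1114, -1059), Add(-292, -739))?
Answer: -11197495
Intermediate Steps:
w = 2240363 (w = Mul(-2173, -1031) = 2240363)
Mul(-5, Add(w, Mul(Mul(8, 9), Mul(6, -2)))) = Mul(-5, Add(2240363, Mul(Mul(8, 9), Mul(6, -2)))) = Mul(-5, Add(2240363, Mul(72, -12))) = Mul(-5, Add(2240363, -864)) = Mul(-5, 2239499) = -11197495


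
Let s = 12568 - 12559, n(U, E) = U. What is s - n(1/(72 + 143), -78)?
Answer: 1934/215 ≈ 8.9953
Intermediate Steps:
s = 9
s - n(1/(72 + 143), -78) = 9 - 1/(72 + 143) = 9 - 1/215 = 1934/215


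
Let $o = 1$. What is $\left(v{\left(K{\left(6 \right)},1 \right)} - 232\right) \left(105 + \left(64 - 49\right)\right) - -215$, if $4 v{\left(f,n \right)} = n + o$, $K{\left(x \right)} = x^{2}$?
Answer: $-27565$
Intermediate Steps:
$v{\left(f,n \right)} = \frac{1}{4} + \frac{n}{4}$ ($v{\left(f,n \right)} = \frac{n + 1}{4} = \frac{1 + n}{4} = \frac{1}{4} + \frac{n}{4}$)
$\left(v{\left(K{\left(6 \right)},1 \right)} - 232\right) \left(105 + \left(64 - 49\right)\right) - -215 = \left(\left(\frac{1}{4} + \frac{1}{4} \cdot 1\right) - 232\right) \left(105 + \left(64 - 49\right)\right) - -215 = \left(\left(\frac{1}{4} + \frac{1}{4}\right) - 232\right) \left(105 + 15\right) + 215 = \left(\frac{1}{2} - 232\right) 120 + 215 = \left(- \frac{463}{2}\right) 120 + 215 = -27780 + 215 = -27565$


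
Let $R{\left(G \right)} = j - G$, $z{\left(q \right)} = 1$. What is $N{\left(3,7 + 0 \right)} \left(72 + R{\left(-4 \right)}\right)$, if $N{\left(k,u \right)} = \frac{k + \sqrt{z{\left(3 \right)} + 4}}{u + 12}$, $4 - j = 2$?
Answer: $\frac{234}{19} + \frac{78 \sqrt{5}}{19} \approx 21.495$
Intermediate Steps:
$j = 2$ ($j = 4 - 2 = 2$)
$N{\left(k,u \right)} = \frac{k + \sqrt{5}}{12 + u}$ ($N{\left(k,u \right)} = \frac{k + \sqrt{1 + 4}}{u + 12} = \frac{k + \sqrt{5}}{12 + u}$)
$R{\left(G \right)} = 2 - G$
$N{\left(3,7 + 0 \right)} \left(72 + R{\left(-4 \right)}\right) = \frac{3 + \sqrt{5}}{12 + \left(7 + 0\right)} \left(72 + \left(2 - -4\right)\right) = \frac{3 + \sqrt{5}}{12 + 7} \left(72 + \left(2 + 4\right)\right) = \frac{3 + \sqrt{5}}{19} \left(72 + 6\right) = \frac{3 + \sqrt{5}}{19} \cdot 78 = \left(\frac{3}{19} + \frac{\sqrt{5}}{19}\right) 78 = \frac{234}{19} + \frac{78 \sqrt{5}}{19}$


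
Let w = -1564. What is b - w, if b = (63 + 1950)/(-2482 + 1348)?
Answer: 590521/378 ≈ 1562.2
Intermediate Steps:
b = -671/378 (b = 2013/(-1134) = 2013*(-1/1134) = -671/378 ≈ -1.7751)
b - w = -671/378 - 1*(-1564) = -671/378 + 1564 = 590521/378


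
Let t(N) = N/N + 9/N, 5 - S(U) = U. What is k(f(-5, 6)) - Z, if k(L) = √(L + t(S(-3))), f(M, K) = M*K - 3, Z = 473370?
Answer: -473370 + I*√494/4 ≈ -4.7337e+5 + 5.5565*I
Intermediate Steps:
S(U) = 5 - U
t(N) = 1 + 9/N
f(M, K) = -3 + K*M (f(M, K) = K*M - 3 = -3 + K*M)
k(L) = √(17/8 + L) (k(L) = √(L + (9 + (5 - 1*(-3)))/(5 - 1*(-3))) = √(L + (9 + (5 + 3))/(5 + 3)) = √(L + (9 + 8)/8) = √(L + (⅛)*17) = √(L + 17/8) = √(17/8 + L))
k(f(-5, 6)) - Z = √(34 + 16*(-3 + 6*(-5)))/4 - 1*473370 = √(34 + 16*(-3 - 30))/4 - 473370 = √(34 + 16*(-33))/4 - 473370 = √(34 - 528)/4 - 473370 = √(-494)/4 - 473370 = (I*√494)/4 - 473370 = I*√494/4 - 473370 = -473370 + I*√494/4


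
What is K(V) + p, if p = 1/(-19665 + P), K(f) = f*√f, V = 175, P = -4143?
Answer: -1/23808 + 875*√7 ≈ 2315.0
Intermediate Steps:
K(f) = f^(3/2)
p = -1/23808 (p = 1/(-19665 - 4143) = 1/(-23808) = -1/23808 ≈ -4.2003e-5)
K(V) + p = 175^(3/2) - 1/23808 = 875*√7 - 1/23808 = -1/23808 + 875*√7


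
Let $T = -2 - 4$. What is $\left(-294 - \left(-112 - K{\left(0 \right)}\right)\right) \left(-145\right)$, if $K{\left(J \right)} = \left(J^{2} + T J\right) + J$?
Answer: $26390$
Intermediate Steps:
$T = -6$
$K{\left(J \right)} = J^{2} - 5 J$ ($K{\left(J \right)} = \left(J^{2} - 6 J\right) + J = J^{2} - 5 J$)
$\left(-294 - \left(-112 - K{\left(0 \right)}\right)\right) \left(-145\right) = \left(-294 + \left(\left(167 + 0 \left(-5 + 0\right)\right) - 55\right)\right) \left(-145\right) = \left(-294 + \left(\left(167 + 0 \left(-5\right)\right) - 55\right)\right) \left(-145\right) = \left(-294 + \left(\left(167 + 0\right) - 55\right)\right) \left(-145\right) = \left(-294 + \left(167 - 55\right)\right) \left(-145\right) = \left(-294 + 112\right) \left(-145\right) = \left(-182\right) \left(-145\right) = 26390$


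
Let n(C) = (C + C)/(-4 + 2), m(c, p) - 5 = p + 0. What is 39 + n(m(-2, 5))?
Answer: 29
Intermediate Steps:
m(c, p) = 5 + p (m(c, p) = 5 + (p + 0) = 5 + p)
n(C) = -C (n(C) = (2*C)/(-2) = (2*C)*(-½) = -C)
39 + n(m(-2, 5)) = 39 - (5 + 5) = 39 - 1*10 = 39 - 10 = 29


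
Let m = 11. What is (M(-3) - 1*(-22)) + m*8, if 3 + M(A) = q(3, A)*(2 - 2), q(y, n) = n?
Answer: 107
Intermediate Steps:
M(A) = -3 (M(A) = -3 + A*(2 - 2) = -3 + A*0 = -3 + 0 = -3)
(M(-3) - 1*(-22)) + m*8 = (-3 - 1*(-22)) + 11*8 = (-3 + 22) + 88 = 19 + 88 = 107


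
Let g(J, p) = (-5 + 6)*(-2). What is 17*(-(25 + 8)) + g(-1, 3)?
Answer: -563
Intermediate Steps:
g(J, p) = -2 (g(J, p) = 1*(-2) = -2)
17*(-(25 + 8)) + g(-1, 3) = 17*(-(25 + 8)) - 2 = 17*(-1*33) - 2 = 17*(-33) - 2 = -561 - 2 = -563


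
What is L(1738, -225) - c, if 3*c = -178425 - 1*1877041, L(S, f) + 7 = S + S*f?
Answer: 887509/3 ≈ 2.9584e+5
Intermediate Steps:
L(S, f) = -7 + S + S*f (L(S, f) = -7 + (S + S*f) = -7 + S + S*f)
c = -2055466/3 (c = (-178425 - 1*1877041)/3 = (-178425 - 1877041)/3 = (⅓)*(-2055466) = -2055466/3 ≈ -6.8516e+5)
L(1738, -225) - c = (-7 + 1738 + 1738*(-225)) - 1*(-2055466/3) = (-7 + 1738 - 391050) + 2055466/3 = -389319 + 2055466/3 = 887509/3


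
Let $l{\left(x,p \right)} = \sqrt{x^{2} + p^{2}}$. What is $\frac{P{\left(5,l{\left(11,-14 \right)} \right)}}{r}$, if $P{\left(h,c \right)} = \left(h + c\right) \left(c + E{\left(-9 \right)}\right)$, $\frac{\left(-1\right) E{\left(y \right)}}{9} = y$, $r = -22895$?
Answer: $- \frac{38}{1205} - \frac{86 \sqrt{317}}{22895} \approx -0.098414$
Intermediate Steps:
$E{\left(y \right)} = - 9 y$
$l{\left(x,p \right)} = \sqrt{p^{2} + x^{2}}$
$P{\left(h,c \right)} = \left(81 + c\right) \left(c + h\right)$ ($P{\left(h,c \right)} = \left(h + c\right) \left(c - -81\right) = \left(c + h\right) \left(c + 81\right) = \left(c + h\right) \left(81 + c\right) = \left(81 + c\right) \left(c + h\right)$)
$\frac{P{\left(5,l{\left(11,-14 \right)} \right)}}{r} = \frac{\left(\sqrt{\left(-14\right)^{2} + 11^{2}}\right)^{2} + 81 \sqrt{\left(-14\right)^{2} + 11^{2}} + 81 \cdot 5 + \sqrt{\left(-14\right)^{2} + 11^{2}} \cdot 5}{-22895} = \left(\left(\sqrt{196 + 121}\right)^{2} + 81 \sqrt{196 + 121} + 405 + \sqrt{196 + 121} \cdot 5\right) \left(- \frac{1}{22895}\right) = \left(\left(\sqrt{317}\right)^{2} + 81 \sqrt{317} + 405 + \sqrt{317} \cdot 5\right) \left(- \frac{1}{22895}\right) = \left(317 + 81 \sqrt{317} + 405 + 5 \sqrt{317}\right) \left(- \frac{1}{22895}\right) = \left(722 + 86 \sqrt{317}\right) \left(- \frac{1}{22895}\right) = - \frac{38}{1205} - \frac{86 \sqrt{317}}{22895}$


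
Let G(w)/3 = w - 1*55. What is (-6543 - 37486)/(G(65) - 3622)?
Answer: 44029/3592 ≈ 12.258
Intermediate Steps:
G(w) = -165 + 3*w (G(w) = 3*(w - 1*55) = 3*(w - 55) = 3*(-55 + w) = -165 + 3*w)
(-6543 - 37486)/(G(65) - 3622) = (-6543 - 37486)/((-165 + 3*65) - 3622) = -44029/((-165 + 195) - 3622) = -44029/(30 - 3622) = -44029/(-3592) = -44029*(-1/3592) = 44029/3592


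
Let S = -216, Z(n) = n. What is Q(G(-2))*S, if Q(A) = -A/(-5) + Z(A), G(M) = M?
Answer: 2592/5 ≈ 518.40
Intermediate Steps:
Q(A) = 6*A/5 (Q(A) = -A/(-5) + A = -A*(-1)/5 + A = -(-1)*A/5 + A = A/5 + A = 6*A/5)
Q(G(-2))*S = ((6/5)*(-2))*(-216) = -12/5*(-216) = 2592/5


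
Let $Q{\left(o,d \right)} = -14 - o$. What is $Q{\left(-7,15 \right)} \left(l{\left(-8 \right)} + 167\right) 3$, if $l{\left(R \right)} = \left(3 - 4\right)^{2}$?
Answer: $-3528$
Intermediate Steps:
$l{\left(R \right)} = 1$ ($l{\left(R \right)} = \left(-1\right)^{2} = 1$)
$Q{\left(-7,15 \right)} \left(l{\left(-8 \right)} + 167\right) 3 = \left(-14 - -7\right) \left(1 + 167\right) 3 = \left(-14 + 7\right) 168 \cdot 3 = \left(-7\right) 168 \cdot 3 = \left(-1176\right) 3 = -3528$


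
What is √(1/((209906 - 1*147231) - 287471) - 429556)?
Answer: I*√5426714283956823/112398 ≈ 655.41*I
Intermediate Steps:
√(1/((209906 - 1*147231) - 287471) - 429556) = √(1/((209906 - 147231) - 287471) - 429556) = √(1/(62675 - 287471) - 429556) = √(1/(-224796) - 429556) = √(-1/224796 - 429556) = √(-96562470577/224796) = I*√5426714283956823/112398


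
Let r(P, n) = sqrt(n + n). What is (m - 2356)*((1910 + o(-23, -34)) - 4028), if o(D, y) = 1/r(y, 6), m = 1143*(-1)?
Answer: 7410882 - 3499*sqrt(3)/6 ≈ 7.4099e+6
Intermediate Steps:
m = -1143
r(P, n) = sqrt(2)*sqrt(n) (r(P, n) = sqrt(2*n) = sqrt(2)*sqrt(n))
o(D, y) = sqrt(3)/6 (o(D, y) = 1/(sqrt(2)*sqrt(6)) = 1/(2*sqrt(3)) = sqrt(3)/6)
(m - 2356)*((1910 + o(-23, -34)) - 4028) = (-1143 - 2356)*((1910 + sqrt(3)/6) - 4028) = -3499*(-2118 + sqrt(3)/6) = 7410882 - 3499*sqrt(3)/6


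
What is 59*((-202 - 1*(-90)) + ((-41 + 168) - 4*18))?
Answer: -3363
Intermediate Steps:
59*((-202 - 1*(-90)) + ((-41 + 168) - 4*18)) = 59*((-202 + 90) + (127 - 72)) = 59*(-112 + 55) = 59*(-57) = -3363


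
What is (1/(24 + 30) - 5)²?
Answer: 72361/2916 ≈ 24.815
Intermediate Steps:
(1/(24 + 30) - 5)² = (1/54 - 5)² = (-269/54)² = 72361/2916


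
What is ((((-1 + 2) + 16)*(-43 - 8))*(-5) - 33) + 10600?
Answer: 14902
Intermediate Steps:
((((-1 + 2) + 16)*(-43 - 8))*(-5) - 33) + 10600 = (((1 + 16)*(-51))*(-5) - 33) + 10600 = ((17*(-51))*(-5) - 33) + 10600 = (-867*(-5) - 33) + 10600 = (4335 - 33) + 10600 = 4302 + 10600 = 14902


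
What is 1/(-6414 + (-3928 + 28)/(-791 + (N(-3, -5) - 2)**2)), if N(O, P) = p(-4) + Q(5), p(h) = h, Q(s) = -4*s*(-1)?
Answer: -119/762486 ≈ -0.00015607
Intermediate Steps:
Q(s) = 4*s
N(O, P) = 16 (N(O, P) = -4 + 4*5 = -4 + 20 = 16)
1/(-6414 + (-3928 + 28)/(-791 + (N(-3, -5) - 2)**2)) = 1/(-6414 + (-3928 + 28)/(-791 + (16 - 2)**2)) = 1/(-6414 - 3900/(-791 + 14**2)) = 1/(-6414 - 3900/(-791 + 196)) = 1/(-6414 - 3900/(-595)) = 1/(-6414 - 3900*(-1/595)) = 1/(-6414 + 780/119) = 1/(-762486/119) = -119/762486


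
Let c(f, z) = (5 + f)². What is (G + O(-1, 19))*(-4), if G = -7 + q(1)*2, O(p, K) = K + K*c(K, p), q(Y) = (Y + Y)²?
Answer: -43856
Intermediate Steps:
q(Y) = 4*Y² (q(Y) = (2*Y)² = 4*Y²)
O(p, K) = K + K*(5 + K)²
G = 1 (G = -7 + (4*1²)*2 = -7 + (4*1)*2 = -7 + 4*2 = -7 + 8 = 1)
(G + O(-1, 19))*(-4) = (1 + 19*(1 + (5 + 19)²))*(-4) = (1 + 19*(1 + 24²))*(-4) = (1 + 19*(1 + 576))*(-4) = (1 + 19*577)*(-4) = (1 + 10963)*(-4) = 10964*(-4) = -43856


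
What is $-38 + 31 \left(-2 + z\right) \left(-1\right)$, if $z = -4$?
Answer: $148$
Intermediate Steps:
$-38 + 31 \left(-2 + z\right) \left(-1\right) = -38 + 31 \left(-2 - 4\right) \left(-1\right) = -38 + 31 \left(\left(-6\right) \left(-1\right)\right) = -38 + 31 \cdot 6 = -38 + 186 = 148$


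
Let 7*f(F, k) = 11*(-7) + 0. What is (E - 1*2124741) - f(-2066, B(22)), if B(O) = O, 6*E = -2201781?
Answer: -4983387/2 ≈ -2.4917e+6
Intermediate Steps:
E = -733927/2 (E = (⅙)*(-2201781) = -733927/2 ≈ -3.6696e+5)
f(F, k) = -11 (f(F, k) = (11*(-7) + 0)/7 = (-77 + 0)/7 = (⅐)*(-77) = -11)
(E - 1*2124741) - f(-2066, B(22)) = (-733927/2 - 1*2124741) - 1*(-11) = (-733927/2 - 2124741) + 11 = -4983409/2 + 11 = -4983387/2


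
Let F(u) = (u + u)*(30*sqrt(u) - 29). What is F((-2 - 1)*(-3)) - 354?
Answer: 744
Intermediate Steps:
F(u) = 2*u*(-29 + 30*sqrt(u)) (F(u) = (2*u)*(-29 + 30*sqrt(u)) = 2*u*(-29 + 30*sqrt(u)))
F((-2 - 1)*(-3)) - 354 = (-58*(-2 - 1)*(-3) + 60*((-2 - 1)*(-3))**(3/2)) - 354 = (-(-174)*(-3) + 60*(-3*(-3))**(3/2)) - 354 = (-58*9 + 60*9**(3/2)) - 354 = (-522 + 60*27) - 354 = (-522 + 1620) - 354 = 1098 - 354 = 744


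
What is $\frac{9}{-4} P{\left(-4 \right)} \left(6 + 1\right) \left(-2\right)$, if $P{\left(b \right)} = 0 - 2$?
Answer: $-63$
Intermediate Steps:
$P{\left(b \right)} = -2$
$\frac{9}{-4} P{\left(-4 \right)} \left(6 + 1\right) \left(-2\right) = \frac{9}{-4} \left(-2\right) \left(6 + 1\right) \left(-2\right) = 9 \left(- \frac{1}{4}\right) \left(-2\right) 7 \left(-2\right) = \left(- \frac{9}{4}\right) \left(-2\right) \left(-14\right) = \frac{9}{2} \left(-14\right) = -63$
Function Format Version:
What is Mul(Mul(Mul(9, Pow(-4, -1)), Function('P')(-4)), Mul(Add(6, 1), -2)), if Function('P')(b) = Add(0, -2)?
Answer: -63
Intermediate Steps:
Function('P')(b) = -2
Mul(Mul(Mul(9, Pow(-4, -1)), Function('P')(-4)), Mul(Add(6, 1), -2)) = Mul(Mul(Mul(9, Pow(-4, -1)), -2), Mul(Add(6, 1), -2)) = Mul(Mul(Mul(9, Rational(-1, 4)), -2), Mul(7, -2)) = Mul(Mul(Rational(-9, 4), -2), -14) = Mul(Rational(9, 2), -14) = -63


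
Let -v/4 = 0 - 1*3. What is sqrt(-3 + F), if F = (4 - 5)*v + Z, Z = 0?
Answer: I*sqrt(15) ≈ 3.873*I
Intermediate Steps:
v = 12 (v = -4*(0 - 1*3) = -4*(0 - 3) = -4*(-3) = 12)
F = -12 (F = (4 - 5)*12 + 0 = -1*12 + 0 = -12 + 0 = -12)
sqrt(-3 + F) = sqrt(-3 - 12) = sqrt(-15) = I*sqrt(15)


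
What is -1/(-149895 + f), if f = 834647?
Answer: -1/684752 ≈ -1.4604e-6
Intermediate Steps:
-1/(-149895 + f) = -1/(-149895 + 834647) = -1/684752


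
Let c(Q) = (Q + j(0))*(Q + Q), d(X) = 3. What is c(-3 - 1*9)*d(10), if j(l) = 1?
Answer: 792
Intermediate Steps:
c(Q) = 2*Q*(1 + Q) (c(Q) = (Q + 1)*(Q + Q) = (1 + Q)*(2*Q) = 2*Q*(1 + Q))
c(-3 - 1*9)*d(10) = (2*(-3 - 1*9)*(1 + (-3 - 1*9)))*3 = (2*(-3 - 9)*(1 + (-3 - 9)))*3 = (2*(-12)*(1 - 12))*3 = (2*(-12)*(-11))*3 = 264*3 = 792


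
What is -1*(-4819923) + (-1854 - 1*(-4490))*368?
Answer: 5789971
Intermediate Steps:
-1*(-4819923) + (-1854 - 1*(-4490))*368 = 4819923 + (-1854 + 4490)*368 = 4819923 + 2636*368 = 4819923 + 970048 = 5789971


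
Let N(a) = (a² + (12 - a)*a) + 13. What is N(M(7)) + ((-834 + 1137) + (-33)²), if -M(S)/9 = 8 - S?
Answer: 1297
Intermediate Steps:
M(S) = -72 + 9*S (M(S) = -9*(8 - S) = -72 + 9*S)
N(a) = 13 + a² + a*(12 - a) (N(a) = (a² + a*(12 - a)) + 13 = 13 + a² + a*(12 - a))
N(M(7)) + ((-834 + 1137) + (-33)²) = (13 + 12*(-72 + 9*7)) + ((-834 + 1137) + (-33)²) = (13 + 12*(-72 + 63)) + (303 + 1089) = (13 + 12*(-9)) + 1392 = (13 - 108) + 1392 = -95 + 1392 = 1297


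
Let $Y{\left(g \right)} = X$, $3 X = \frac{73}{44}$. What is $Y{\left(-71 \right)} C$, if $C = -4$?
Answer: $- \frac{73}{33} \approx -2.2121$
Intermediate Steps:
$X = \frac{73}{132}$ ($X = \frac{73 \cdot \frac{1}{44}}{3} = \frac{1}{3} \cdot \frac{73}{44} = \frac{73}{132} \approx 0.55303$)
$Y{\left(g \right)} = \frac{73}{132}$
$Y{\left(-71 \right)} C = \frac{73}{132} \left(-4\right) = - \frac{73}{33}$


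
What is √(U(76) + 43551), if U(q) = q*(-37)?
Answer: √40739 ≈ 201.84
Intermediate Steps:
U(q) = -37*q
√(U(76) + 43551) = √(-37*76 + 43551) = √(-2812 + 43551) = √40739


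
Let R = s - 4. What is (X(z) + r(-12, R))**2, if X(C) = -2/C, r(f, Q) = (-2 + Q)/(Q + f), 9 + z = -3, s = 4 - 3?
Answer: 1/4 ≈ 0.25000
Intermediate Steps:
s = 1
z = -12 (z = -9 - 3 = -12)
R = -3 (R = 1 - 4 = -3)
r(f, Q) = (-2 + Q)/(Q + f)
(X(z) + r(-12, R))**2 = (-2/(-12) + (-2 - 3)/(-3 - 12))**2 = (-2*(-1/12) - 5/(-15))**2 = (1/6 - 1/15*(-5))**2 = (1/6 + 1/3)**2 = (1/2)**2 = 1/4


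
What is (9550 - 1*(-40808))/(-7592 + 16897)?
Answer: 50358/9305 ≈ 5.4119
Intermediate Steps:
(9550 - 1*(-40808))/(-7592 + 16897) = (9550 + 40808)/9305 = 50358*(1/9305) = 50358/9305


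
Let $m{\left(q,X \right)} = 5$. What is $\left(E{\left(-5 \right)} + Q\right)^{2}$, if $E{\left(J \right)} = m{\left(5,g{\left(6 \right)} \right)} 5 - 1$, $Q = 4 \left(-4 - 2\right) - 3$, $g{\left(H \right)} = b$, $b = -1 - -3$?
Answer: $9$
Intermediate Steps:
$b = 2$ ($b = -1 + 3 = 2$)
$g{\left(H \right)} = 2$
$Q = -27$ ($Q = 4 \left(-6\right) - 3 = -24 - 3 = -27$)
$E{\left(J \right)} = 24$ ($E{\left(J \right)} = 5 \cdot 5 - 1 = 25 - 1 = 24$)
$\left(E{\left(-5 \right)} + Q\right)^{2} = \left(24 - 27\right)^{2} = \left(-3\right)^{2} = 9$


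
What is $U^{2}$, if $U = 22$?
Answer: $484$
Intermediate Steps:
$U^{2} = 22^{2} = 484$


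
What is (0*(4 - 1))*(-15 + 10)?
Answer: 0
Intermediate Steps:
(0*(4 - 1))*(-15 + 10) = (0*3)*(-5) = 0*(-5) = 0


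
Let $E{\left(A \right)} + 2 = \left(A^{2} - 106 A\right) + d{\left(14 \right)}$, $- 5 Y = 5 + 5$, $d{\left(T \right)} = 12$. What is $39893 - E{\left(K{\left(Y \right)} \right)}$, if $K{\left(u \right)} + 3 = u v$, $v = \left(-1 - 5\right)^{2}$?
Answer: $26308$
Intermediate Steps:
$v = 36$ ($v = \left(-6\right)^{2} = 36$)
$Y = -2$ ($Y = - \frac{5 + 5}{5} = \left(- \frac{1}{5}\right) 10 = -2$)
$K{\left(u \right)} = -3 + 36 u$ ($K{\left(u \right)} = -3 + u 36 = -3 + 36 u$)
$E{\left(A \right)} = 10 + A^{2} - 106 A$ ($E{\left(A \right)} = -2 + \left(\left(A^{2} - 106 A\right) + 12\right) = -2 + \left(12 + A^{2} - 106 A\right) = 10 + A^{2} - 106 A$)
$39893 - E{\left(K{\left(Y \right)} \right)} = 39893 - \left(10 + \left(-3 + 36 \left(-2\right)\right)^{2} - 106 \left(-3 + 36 \left(-2\right)\right)\right) = 39893 - \left(10 + \left(-3 - 72\right)^{2} - 106 \left(-3 - 72\right)\right) = 39893 - \left(10 + \left(-75\right)^{2} - -7950\right) = 39893 - \left(10 + 5625 + 7950\right) = 39893 - 13585 = 26308$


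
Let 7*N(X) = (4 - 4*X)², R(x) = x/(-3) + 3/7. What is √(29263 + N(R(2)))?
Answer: √632419879/147 ≈ 171.07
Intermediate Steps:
R(x) = 3/7 - x/3 (R(x) = x*(-⅓) + 3*(⅐) = -x/3 + 3/7 = 3/7 - x/3)
N(X) = (4 - 4*X)²/7
√(29263 + N(R(2))) = √(29263 + 16*(-1 + (3/7 - ⅓*2))²/7) = √(29263 + 16*(-1 + (3/7 - ⅔))²/7) = √(29263 + 16*(-1 - 5/21)²/7) = √(29263 + 16*(-26/21)²/7) = √(29263 + (16/7)*(676/441)) = √(29263 + 10816/3087) = √(90345697/3087) = √632419879/147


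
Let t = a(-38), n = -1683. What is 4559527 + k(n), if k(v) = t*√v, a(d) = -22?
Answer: 4559527 - 66*I*√187 ≈ 4.5595e+6 - 902.54*I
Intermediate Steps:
t = -22
k(v) = -22*√v
4559527 + k(n) = 4559527 - 66*I*√187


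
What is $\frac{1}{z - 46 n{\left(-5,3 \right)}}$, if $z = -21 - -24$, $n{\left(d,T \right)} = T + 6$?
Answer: $- \frac{1}{411} \approx -0.0024331$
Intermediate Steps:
$n{\left(d,T \right)} = 6 + T$
$z = 3$ ($z = -21 + 24 = 3$)
$\frac{1}{z - 46 n{\left(-5,3 \right)}} = \frac{1}{3 - 46 \left(6 + 3\right)} = \frac{1}{3 - 414} = \frac{1}{-411} = - \frac{1}{411}$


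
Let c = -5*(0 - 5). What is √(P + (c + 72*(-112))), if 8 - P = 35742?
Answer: I*√43773 ≈ 209.22*I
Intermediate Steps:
P = -35734 (P = 8 - 1*35742 = 8 - 35742 = -35734)
c = 25 (c = -5*(-5) = 25)
√(P + (c + 72*(-112))) = √(-35734 + (25 + 72*(-112))) = √(-35734 + (25 - 8064)) = √(-35734 - 8039) = √(-43773) = I*√43773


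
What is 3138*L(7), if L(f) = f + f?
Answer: 43932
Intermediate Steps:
L(f) = 2*f
3138*L(7) = 3138*(2*7) = 3138*14 = 43932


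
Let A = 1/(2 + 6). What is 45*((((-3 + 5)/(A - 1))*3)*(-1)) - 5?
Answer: 2125/7 ≈ 303.57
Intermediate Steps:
A = ⅛ (A = 1/8 = ⅛ ≈ 0.12500)
45*((((-3 + 5)/(A - 1))*3)*(-1)) - 5 = 45*((((-3 + 5)/(⅛ - 1))*3)*(-1)) - 5 = 45*(((2/(-7/8))*3)*(-1)) - 5 = 45*(((2*(-8/7))*3)*(-1)) - 5 = 45*(-16/7*3*(-1)) - 5 = 45*(-48/7*(-1)) - 5 = 45*(48/7) - 5 = 2160/7 - 5 = 2125/7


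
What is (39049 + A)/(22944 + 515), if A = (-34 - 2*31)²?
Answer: 48265/23459 ≈ 2.0574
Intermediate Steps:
A = 9216 (A = (-34 - 62)² = (-96)² = 9216)
(39049 + A)/(22944 + 515) = (39049 + 9216)/(22944 + 515) = 48265/23459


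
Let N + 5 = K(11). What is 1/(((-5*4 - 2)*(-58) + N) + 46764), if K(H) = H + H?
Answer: 1/48057 ≈ 2.0809e-5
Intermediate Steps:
K(H) = 2*H
N = 17 (N = -5 + 2*11 = -5 + 22 = 17)
1/(((-5*4 - 2)*(-58) + N) + 46764) = 1/(((-5*4 - 2)*(-58) + 17) + 46764) = 1/(((-20 - 2)*(-58) + 17) + 46764) = 1/((-22*(-58) + 17) + 46764) = 1/((1276 + 17) + 46764) = 1/(1293 + 46764) = 1/48057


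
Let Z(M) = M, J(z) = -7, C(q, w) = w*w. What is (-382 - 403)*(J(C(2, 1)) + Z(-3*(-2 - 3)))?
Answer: -6280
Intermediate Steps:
C(q, w) = w²
(-382 - 403)*(J(C(2, 1)) + Z(-3*(-2 - 3))) = (-382 - 403)*(-7 - 3*(-2 - 3)) = -785*(-7 - 3*(-5)) = -785*(-7 + 15) = -785*8 = -6280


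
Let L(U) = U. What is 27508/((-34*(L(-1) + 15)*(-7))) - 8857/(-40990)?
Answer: 289266111/34144670 ≈ 8.4718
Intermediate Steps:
27508/((-34*(L(-1) + 15)*(-7))) - 8857/(-40990) = 27508/((-34*(-1 + 15)*(-7))) - 8857/(-40990) = 27508/((-34*14*(-7))) - 8857*(-1/40990) = 27508/((-476*(-7))) + 8857/40990 = 27508/3332 + 8857/40990 = 27508*(1/3332) + 8857/40990 = 6877/833 + 8857/40990 = 289266111/34144670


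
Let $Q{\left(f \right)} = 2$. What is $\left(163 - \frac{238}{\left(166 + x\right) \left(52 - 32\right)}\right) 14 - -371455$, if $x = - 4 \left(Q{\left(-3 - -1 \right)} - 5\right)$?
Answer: $\frac{332625097}{890} \approx 3.7374 \cdot 10^{5}$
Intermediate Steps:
$x = 12$ ($x = - 4 \left(2 - 5\right) = \left(-4\right) \left(-3\right) = 12$)
$\left(163 - \frac{238}{\left(166 + x\right) \left(52 - 32\right)}\right) 14 - -371455 = \left(163 - \frac{238}{\left(166 + 12\right) \left(52 - 32\right)}\right) 14 - -371455 = \left(163 - \frac{238}{178 \cdot 20}\right) 14 + 371455 = \left(163 - \frac{238}{3560}\right) 14 + 371455 = \left(163 - \frac{119}{1780}\right) 14 + 371455 = \frac{290021}{1780} \cdot 14 + 371455 = \frac{2030147}{890} + 371455 = \frac{332625097}{890}$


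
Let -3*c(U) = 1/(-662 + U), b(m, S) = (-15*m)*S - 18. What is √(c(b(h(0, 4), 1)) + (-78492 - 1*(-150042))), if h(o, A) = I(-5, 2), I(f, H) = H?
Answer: √324615197130/2130 ≈ 267.49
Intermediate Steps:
h(o, A) = 2
b(m, S) = -18 - 15*S*m (b(m, S) = -15*S*m - 18 = -18 - 15*S*m)
c(U) = -1/(3*(-662 + U))
√(c(b(h(0, 4), 1)) + (-78492 - 1*(-150042))) = √(-1/(-1986 + 3*(-18 - 15*1*2)) + (-78492 - 1*(-150042))) = √(-1/(-1986 + 3*(-18 - 30)) + (-78492 + 150042)) = √(-1/(-1986 + 3*(-48)) + 71550) = √(-1/(-1986 - 144) + 71550) = √(-1/(-2130) + 71550) = √(-1*(-1/2130) + 71550) = √(1/2130 + 71550) = √(152401501/2130) = √324615197130/2130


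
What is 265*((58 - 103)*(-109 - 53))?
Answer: 1931850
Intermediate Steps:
265*((58 - 103)*(-109 - 53)) = 265*(-45*(-162)) = 265*7290 = 1931850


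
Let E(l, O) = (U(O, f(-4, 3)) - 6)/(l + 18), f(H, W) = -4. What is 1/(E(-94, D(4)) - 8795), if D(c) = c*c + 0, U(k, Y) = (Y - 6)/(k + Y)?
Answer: -456/4010479 ≈ -0.00011370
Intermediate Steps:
U(k, Y) = (-6 + Y)/(Y + k)
D(c) = c**2 (D(c) = c**2 + 0 = c**2)
E(l, O) = (-6 - 10/(-4 + O))/(18 + l) (E(l, O) = ((-6 - 4)/(-4 + O) - 6)/(l + 18) = (-10/(-4 + O) - 6)/(18 + l) = (-6 - 10/(-4 + O))/(18 + l))
1/(E(-94, D(4)) - 8795) = 1/(2*(7 - 3*4**2)/((-4 + 4**2)*(18 - 94)) - 8795) = 1/(2*(7 - 3*16)/((-4 + 16)*(-76)) - 8795) = 1/(2*(-1/76)*(7 - 48)/12 - 8795) = 1/(2*(1/12)*(-1/76)*(-41) - 8795) = 1/(41/456 - 8795) = 1/(-4010479/456) = -456/4010479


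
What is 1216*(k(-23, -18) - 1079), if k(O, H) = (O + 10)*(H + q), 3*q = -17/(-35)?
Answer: -108158336/105 ≈ -1.0301e+6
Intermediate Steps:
q = 17/105 (q = (-17/(-35))/3 = (-17*(-1/35))/3 = (⅓)*(17/35) = 17/105 ≈ 0.16190)
k(O, H) = (10 + O)*(17/105 + H) (k(O, H) = (O + 10)*(H + 17/105) = (10 + O)*(17/105 + H))
1216*(k(-23, -18) - 1079) = 1216*((34/21 + 10*(-18) + (17/105)*(-23) - 18*(-23)) - 1079) = 1216*((34/21 - 180 - 391/105 + 414) - 1079) = 1216*(24349/105 - 1079) = 1216*(-88946/105) = -108158336/105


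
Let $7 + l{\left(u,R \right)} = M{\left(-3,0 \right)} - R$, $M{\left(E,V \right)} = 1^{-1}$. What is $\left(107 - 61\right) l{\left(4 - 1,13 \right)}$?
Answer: $-874$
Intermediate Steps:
$M{\left(E,V \right)} = 1$
$l{\left(u,R \right)} = -6 - R$ ($l{\left(u,R \right)} = -7 - \left(-1 + R\right) = -6 - R$)
$\left(107 - 61\right) l{\left(4 - 1,13 \right)} = \left(107 - 61\right) \left(-6 - 13\right) = 46 \left(-6 - 13\right) = 46 \left(-19\right) = -874$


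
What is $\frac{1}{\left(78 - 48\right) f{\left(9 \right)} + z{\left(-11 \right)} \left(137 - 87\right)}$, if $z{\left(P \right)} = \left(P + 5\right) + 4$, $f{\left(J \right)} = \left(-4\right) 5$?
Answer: $- \frac{1}{700} \approx -0.0014286$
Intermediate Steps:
$f{\left(J \right)} = -20$
$z{\left(P \right)} = 9 + P$ ($z{\left(P \right)} = \left(5 + P\right) + 4 = 9 + P$)
$\frac{1}{\left(78 - 48\right) f{\left(9 \right)} + z{\left(-11 \right)} \left(137 - 87\right)} = \frac{1}{\left(78 - 48\right) \left(-20\right) + \left(9 - 11\right) \left(137 - 87\right)} = \frac{1}{30 \left(-20\right) - 100} = \frac{1}{-600 - 100} = \frac{1}{-700} = - \frac{1}{700}$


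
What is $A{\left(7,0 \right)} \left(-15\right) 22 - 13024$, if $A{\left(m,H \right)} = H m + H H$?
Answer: $-13024$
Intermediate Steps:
$A{\left(m,H \right)} = H^{2} + H m$ ($A{\left(m,H \right)} = H m + H^{2} = H^{2} + H m$)
$A{\left(7,0 \right)} \left(-15\right) 22 - 13024 = 0 \left(0 + 7\right) \left(-15\right) 22 - 13024 = 0 \cdot 7 \left(-15\right) 22 - 13024 = 0 \left(-15\right) 22 - 13024 = 0 \cdot 22 - 13024 = 0 - 13024 = -13024$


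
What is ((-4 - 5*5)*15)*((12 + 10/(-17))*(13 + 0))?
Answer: -1097070/17 ≈ -64534.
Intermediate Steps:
((-4 - 5*5)*15)*((12 + 10/(-17))*(13 + 0)) = ((-4 - 25)*15)*((12 + 10*(-1/17))*13) = (-29*15)*((12 - 10/17)*13) = -84390*13/17 = -435*2522/17 = -1097070/17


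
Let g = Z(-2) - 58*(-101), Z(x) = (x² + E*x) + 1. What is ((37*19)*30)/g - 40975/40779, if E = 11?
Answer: 68966015/26465571 ≈ 2.6059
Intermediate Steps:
Z(x) = 1 + x² + 11*x (Z(x) = (x² + 11*x) + 1 = 1 + x² + 11*x)
g = 5841 (g = (1 + (-2)² + 11*(-2)) - 58*(-101) = (1 + 4 - 22) + 5858 = -17 + 5858 = 5841)
((37*19)*30)/g - 40975/40779 = ((37*19)*30)/5841 - 40975/40779 = (703*30)*(1/5841) - 40975*1/40779 = 21090*(1/5841) - 40975/40779 = 7030/1947 - 40975/40779 = 68966015/26465571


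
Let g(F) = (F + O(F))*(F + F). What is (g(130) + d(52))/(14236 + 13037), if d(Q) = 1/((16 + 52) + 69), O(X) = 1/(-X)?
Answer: 4630327/3736401 ≈ 1.2392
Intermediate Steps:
O(X) = -1/X
g(F) = 2*F*(F - 1/F) (g(F) = (F - 1/F)*(F + F) = (F - 1/F)*(2*F) = 2*F*(F - 1/F))
d(Q) = 1/137 (d(Q) = 1/(68 + 69) = 1/137)
(g(130) + d(52))/(14236 + 13037) = ((-2 + 2*130²) + 1/137)/(14236 + 13037) = ((-2 + 2*16900) + 1/137)/27273 = ((-2 + 33800) + 1/137)*(1/27273) = (33798 + 1/137)*(1/27273) = (4630327/137)*(1/27273) = 4630327/3736401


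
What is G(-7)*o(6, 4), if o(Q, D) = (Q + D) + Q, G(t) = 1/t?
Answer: -16/7 ≈ -2.2857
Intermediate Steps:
o(Q, D) = D + 2*Q (o(Q, D) = (D + Q) + Q = D + 2*Q)
G(-7)*o(6, 4) = (4 + 2*6)/(-7) = -(4 + 12)/7 = -1/7*16 = -16/7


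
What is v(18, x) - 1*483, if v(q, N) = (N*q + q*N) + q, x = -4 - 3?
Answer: -717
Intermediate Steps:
x = -7
v(q, N) = q + 2*N*q (v(q, N) = (N*q + N*q) + q = 2*N*q + q = q + 2*N*q)
v(18, x) - 1*483 = 18*(1 + 2*(-7)) - 1*483 = 18*(1 - 14) - 483 = 18*(-13) - 483 = -234 - 483 = -717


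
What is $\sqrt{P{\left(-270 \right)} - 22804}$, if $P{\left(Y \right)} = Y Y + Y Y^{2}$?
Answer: $2 i \sqrt{4908226} \approx 4430.9 i$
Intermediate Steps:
$P{\left(Y \right)} = Y^{2} + Y^{3}$
$\sqrt{P{\left(-270 \right)} - 22804} = \sqrt{\left(-270\right)^{2} \left(1 - 270\right) - 22804} = \sqrt{72900 \left(-269\right) - 22804} = \sqrt{-19610100 - 22804} = \sqrt{-19632904} = 2 i \sqrt{4908226}$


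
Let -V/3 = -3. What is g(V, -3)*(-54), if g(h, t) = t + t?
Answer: 324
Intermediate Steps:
V = 9 (V = -3*(-3) = 9)
g(h, t) = 2*t
g(V, -3)*(-54) = (2*(-3))*(-54) = -6*(-54) = 324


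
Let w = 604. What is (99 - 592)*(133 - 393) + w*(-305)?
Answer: -56040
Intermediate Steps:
(99 - 592)*(133 - 393) + w*(-305) = (99 - 592)*(133 - 393) + 604*(-305) = -493*(-260) - 184220 = 128180 - 184220 = -56040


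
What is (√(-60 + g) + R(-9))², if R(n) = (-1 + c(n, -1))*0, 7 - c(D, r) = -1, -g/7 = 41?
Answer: -347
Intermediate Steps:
g = -287 (g = -7*41 = -287)
c(D, r) = 8 (c(D, r) = 7 - 1*(-1) = 7 + 1 = 8)
R(n) = 0 (R(n) = (-1 + 8)*0 = 7*0 = 0)
(√(-60 + g) + R(-9))² = (√(-60 - 287) + 0)² = (√(-347) + 0)² = (I*√347 + 0)² = (I*√347)² = -347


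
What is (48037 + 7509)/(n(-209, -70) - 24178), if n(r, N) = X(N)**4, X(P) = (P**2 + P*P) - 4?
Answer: 27773/4604315872653639 ≈ 6.0320e-12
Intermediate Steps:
X(P) = -4 + 2*P**2 (X(P) = (P**2 + P**2) - 4 = 2*P**2 - 4 = -4 + 2*P**2)
n(r, N) = (-4 + 2*N**2)**4
(48037 + 7509)/(n(-209, -70) - 24178) = (48037 + 7509)/(16*(-2 + (-70)**2)**4 - 24178) = 55546/(16*(-2 + 4900)**4 - 24178) = 55546/(16*4898**4 - 24178) = 55546/(16*575539484083216 - 24178) = 55546/(9208631745331456 - 24178) = 55546/9208631745307278 = 55546*(1/9208631745307278) = 27773/4604315872653639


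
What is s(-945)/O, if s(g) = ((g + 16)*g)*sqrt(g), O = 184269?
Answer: 877905*I*sqrt(105)/61423 ≈ 146.46*I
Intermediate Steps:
s(g) = g**(3/2)*(16 + g) (s(g) = ((16 + g)*g)*sqrt(g) = (g*(16 + g))*sqrt(g) = g**(3/2)*(16 + g))
s(-945)/O = ((-945)**(3/2)*(16 - 945))/184269 = (-2835*I*sqrt(105)*(-929))*(1/184269) = (2633715*I*sqrt(105))*(1/184269) = 877905*I*sqrt(105)/61423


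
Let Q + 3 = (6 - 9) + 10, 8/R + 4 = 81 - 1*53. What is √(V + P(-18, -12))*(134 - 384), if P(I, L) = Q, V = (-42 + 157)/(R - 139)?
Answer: -125*√34294/52 ≈ -445.16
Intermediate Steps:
R = ⅓ (R = 8/(-4 + (81 - 1*53)) = 8/(-4 + (81 - 53)) = 8/(-4 + 28) = 8/24 = 8*(1/24) = ⅓ ≈ 0.33333)
V = -345/416 (V = (-42 + 157)/(⅓ - 139) = 115/(-416/3) = 115*(-3/416) = -345/416 ≈ -0.82933)
Q = 4 (Q = -3 + ((6 - 9) + 10) = -3 + (-3 + 10) = -3 + 7 = 4)
P(I, L) = 4
√(V + P(-18, -12))*(134 - 384) = √(-345/416 + 4)*(134 - 384) = √(1319/416)*(-250) = (√34294/104)*(-250) = -125*√34294/52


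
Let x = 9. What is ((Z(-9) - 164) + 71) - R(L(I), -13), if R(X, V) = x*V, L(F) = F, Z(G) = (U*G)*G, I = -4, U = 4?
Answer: 348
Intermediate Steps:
Z(G) = 4*G² (Z(G) = (4*G)*G = 4*G²)
R(X, V) = 9*V
((Z(-9) - 164) + 71) - R(L(I), -13) = ((4*(-9)² - 164) + 71) - 9*(-13) = ((4*81 - 164) + 71) - 1*(-117) = ((324 - 164) + 71) + 117 = (160 + 71) + 117 = 231 + 117 = 348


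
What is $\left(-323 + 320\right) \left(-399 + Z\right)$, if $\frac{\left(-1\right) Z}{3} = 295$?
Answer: $3852$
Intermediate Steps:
$Z = -885$ ($Z = \left(-3\right) 295 = -885$)
$\left(-323 + 320\right) \left(-399 + Z\right) = \left(-323 + 320\right) \left(-399 - 885\right) = \left(-3\right) \left(-1284\right) = 3852$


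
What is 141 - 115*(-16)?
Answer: 1981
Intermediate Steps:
141 - 115*(-16) = 141 + 1840 = 1981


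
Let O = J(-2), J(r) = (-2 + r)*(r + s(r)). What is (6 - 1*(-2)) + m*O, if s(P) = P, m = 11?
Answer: 184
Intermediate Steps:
J(r) = 2*r*(-2 + r) (J(r) = (-2 + r)*(r + r) = (-2 + r)*(2*r) = 2*r*(-2 + r))
O = 16 (O = 2*(-2)*(-2 - 2) = 2*(-2)*(-4) = 16)
(6 - 1*(-2)) + m*O = (6 - 1*(-2)) + 11*16 = (6 + 2) + 176 = 8 + 176 = 184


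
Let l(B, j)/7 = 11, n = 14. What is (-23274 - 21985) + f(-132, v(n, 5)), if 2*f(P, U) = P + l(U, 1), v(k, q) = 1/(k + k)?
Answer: -90573/2 ≈ -45287.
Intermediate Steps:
l(B, j) = 77 (l(B, j) = 7*11 = 77)
v(k, q) = 1/(2*k)
f(P, U) = 77/2 + P/2 (f(P, U) = (P + 77)/2 = (77 + P)/2 = 77/2 + P/2)
(-23274 - 21985) + f(-132, v(n, 5)) = (-23274 - 21985) + (77/2 + (½)*(-132)) = -45259 + (77/2 - 66) = -45259 - 55/2 = -90573/2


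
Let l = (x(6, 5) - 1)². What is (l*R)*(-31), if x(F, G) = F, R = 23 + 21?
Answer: -34100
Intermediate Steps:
R = 44
l = 25 (l = (6 - 1)² = 5² = 25)
(l*R)*(-31) = (25*44)*(-31) = 1100*(-31) = -34100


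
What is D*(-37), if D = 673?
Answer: -24901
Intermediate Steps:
D*(-37) = 673*(-37) = -24901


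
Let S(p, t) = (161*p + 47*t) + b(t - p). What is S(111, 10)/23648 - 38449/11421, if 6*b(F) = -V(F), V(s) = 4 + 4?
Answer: -699784619/270083808 ≈ -2.5910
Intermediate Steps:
V(s) = 8
b(F) = -4/3 (b(F) = (-1*8)/6 = (1/6)*(-8) = -4/3)
S(p, t) = -4/3 + 47*t + 161*p (S(p, t) = (161*p + 47*t) - 4/3 = (47*t + 161*p) - 4/3 = -4/3 + 47*t + 161*p)
S(111, 10)/23648 - 38449/11421 = (-4/3 + 47*10 + 161*111)/23648 - 38449/11421 = (-4/3 + 470 + 17871)*(1/23648) - 38449*1/11421 = (55019/3)*(1/23648) - 38449/11421 = 55019/70944 - 38449/11421 = -699784619/270083808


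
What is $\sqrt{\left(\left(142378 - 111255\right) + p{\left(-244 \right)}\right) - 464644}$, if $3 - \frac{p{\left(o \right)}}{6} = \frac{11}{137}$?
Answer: $\frac{i \sqrt{8136426849}}{137} \approx 658.41 i$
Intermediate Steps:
$p{\left(o \right)} = \frac{2400}{137}$ ($p{\left(o \right)} = 18 - 6 \cdot \frac{11}{137} = 18 - 6 \cdot 11 \cdot \frac{1}{137} = 18 - \frac{66}{137} = \frac{2400}{137}$)
$\sqrt{\left(\left(142378 - 111255\right) + p{\left(-244 \right)}\right) - 464644} = \sqrt{\left(\left(142378 - 111255\right) + \frac{2400}{137}\right) - 464644} = \sqrt{\left(31123 + \frac{2400}{137}\right) - 464644} = \sqrt{\frac{4266251}{137} - 464644} = \sqrt{- \frac{59389977}{137}} = \frac{i \sqrt{8136426849}}{137}$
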